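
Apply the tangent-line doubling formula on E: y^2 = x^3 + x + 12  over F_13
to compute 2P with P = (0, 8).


Doubling: s = (3 x1^2 + a) / (2 y1)
s = (3*0^2 + 1) / (2*8) mod 13 = 9
x3 = s^2 - 2 x1 mod 13 = 9^2 - 2*0 = 3
y3 = s (x1 - x3) - y1 mod 13 = 9 * (0 - 3) - 8 = 4

2P = (3, 4)


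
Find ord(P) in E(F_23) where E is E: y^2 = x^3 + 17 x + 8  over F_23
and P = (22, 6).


Compute successive multiples of P until we hit O:
  1P = (22, 6)
  2P = (15, 21)
  3P = (15, 2)
  4P = (22, 17)
  5P = O

ord(P) = 5


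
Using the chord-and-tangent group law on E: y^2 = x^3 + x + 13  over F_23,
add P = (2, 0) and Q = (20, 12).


P != Q, so use the chord formula.
s = (y2 - y1) / (x2 - x1) = (12) / (18) mod 23 = 16
x3 = s^2 - x1 - x2 mod 23 = 16^2 - 2 - 20 = 4
y3 = s (x1 - x3) - y1 mod 23 = 16 * (2 - 4) - 0 = 14

P + Q = (4, 14)


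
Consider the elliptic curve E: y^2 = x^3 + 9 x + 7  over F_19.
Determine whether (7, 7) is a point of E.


Check whether y^2 = x^3 + 9 x + 7 (mod 19) for (x, y) = (7, 7).
LHS: y^2 = 7^2 mod 19 = 11
RHS: x^3 + 9 x + 7 = 7^3 + 9*7 + 7 mod 19 = 14
LHS != RHS

No, not on the curve


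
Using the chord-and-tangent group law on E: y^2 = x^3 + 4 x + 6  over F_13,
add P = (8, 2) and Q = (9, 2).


P != Q, so use the chord formula.
s = (y2 - y1) / (x2 - x1) = (0) / (1) mod 13 = 0
x3 = s^2 - x1 - x2 mod 13 = 0^2 - 8 - 9 = 9
y3 = s (x1 - x3) - y1 mod 13 = 0 * (8 - 9) - 2 = 11

P + Q = (9, 11)


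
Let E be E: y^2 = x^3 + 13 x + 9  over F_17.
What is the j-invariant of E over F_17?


Delta = -16(4 a^3 + 27 b^2) mod 17 = 10
-1728 * (4 a)^3 = -1728 * (4*13)^3 mod 17 = 6
j = 6 * 10^(-1) mod 17 = 4

j = 4 (mod 17)


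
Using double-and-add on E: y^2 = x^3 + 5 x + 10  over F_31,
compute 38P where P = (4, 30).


k = 38 = 100110_2 (binary, LSB first: 011001)
Double-and-add from P = (4, 30):
  bit 0 = 0: acc unchanged = O
  bit 1 = 1: acc = O + (20, 22) = (20, 22)
  bit 2 = 1: acc = (20, 22) + (1, 27) = (19, 12)
  bit 3 = 0: acc unchanged = (19, 12)
  bit 4 = 0: acc unchanged = (19, 12)
  bit 5 = 1: acc = (19, 12) + (16, 30) = (1, 4)

38P = (1, 4)


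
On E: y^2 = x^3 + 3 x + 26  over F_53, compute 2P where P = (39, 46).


Doubling: s = (3 x1^2 + a) / (2 y1)
s = (3*39^2 + 3) / (2*46) mod 53 = 7
x3 = s^2 - 2 x1 mod 53 = 7^2 - 2*39 = 24
y3 = s (x1 - x3) - y1 mod 53 = 7 * (39 - 24) - 46 = 6

2P = (24, 6)


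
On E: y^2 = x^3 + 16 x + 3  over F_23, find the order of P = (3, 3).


Compute successive multiples of P until we hit O:
  1P = (3, 3)
  2P = (0, 7)
  3P = (9, 5)
  4P = (6, 19)
  5P = (22, 3)
  6P = (21, 20)
  7P = (17, 17)
  8P = (4, 19)
  ... (continuing to 29P)
  29P = O

ord(P) = 29


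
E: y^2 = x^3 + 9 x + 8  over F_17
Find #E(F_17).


For each x in F_17, count y with y^2 = x^3 + 9 x + 8 mod 17:
  x = 0: RHS = 8, y in [5, 12]  -> 2 point(s)
  x = 1: RHS = 1, y in [1, 16]  -> 2 point(s)
  x = 2: RHS = 0, y in [0]  -> 1 point(s)
  x = 5: RHS = 8, y in [5, 12]  -> 2 point(s)
  x = 9: RHS = 2, y in [6, 11]  -> 2 point(s)
  x = 12: RHS = 8, y in [5, 12]  -> 2 point(s)
  x = 15: RHS = 16, y in [4, 13]  -> 2 point(s)
  x = 16: RHS = 15, y in [7, 10]  -> 2 point(s)
Affine points: 15. Add the point at infinity: total = 16.

#E(F_17) = 16


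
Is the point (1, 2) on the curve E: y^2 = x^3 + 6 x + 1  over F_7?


Check whether y^2 = x^3 + 6 x + 1 (mod 7) for (x, y) = (1, 2).
LHS: y^2 = 2^2 mod 7 = 4
RHS: x^3 + 6 x + 1 = 1^3 + 6*1 + 1 mod 7 = 1
LHS != RHS

No, not on the curve


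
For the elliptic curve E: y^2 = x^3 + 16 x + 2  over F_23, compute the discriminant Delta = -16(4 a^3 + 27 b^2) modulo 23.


4 a^3 + 27 b^2 = 4*16^3 + 27*2^2 = 16384 + 108 = 16492
Delta = -16 * (16492) = -263872
Delta mod 23 = 7

Delta = 7 (mod 23)


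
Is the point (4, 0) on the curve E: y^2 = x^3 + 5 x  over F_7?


Check whether y^2 = x^3 + 5 x + 0 (mod 7) for (x, y) = (4, 0).
LHS: y^2 = 0^2 mod 7 = 0
RHS: x^3 + 5 x + 0 = 4^3 + 5*4 + 0 mod 7 = 0
LHS = RHS

Yes, on the curve


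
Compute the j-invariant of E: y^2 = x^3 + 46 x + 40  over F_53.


Delta = -16(4 a^3 + 27 b^2) mod 53 = 36
-1728 * (4 a)^3 = -1728 * (4*46)^3 mod 53 = 2
j = 2 * 36^(-1) mod 53 = 3

j = 3 (mod 53)


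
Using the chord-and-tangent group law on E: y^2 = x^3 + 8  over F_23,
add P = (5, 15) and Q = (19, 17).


P != Q, so use the chord formula.
s = (y2 - y1) / (x2 - x1) = (2) / (14) mod 23 = 10
x3 = s^2 - x1 - x2 mod 23 = 10^2 - 5 - 19 = 7
y3 = s (x1 - x3) - y1 mod 23 = 10 * (5 - 7) - 15 = 11

P + Q = (7, 11)


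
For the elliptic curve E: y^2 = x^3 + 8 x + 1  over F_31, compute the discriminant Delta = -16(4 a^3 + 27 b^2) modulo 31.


4 a^3 + 27 b^2 = 4*8^3 + 27*1^2 = 2048 + 27 = 2075
Delta = -16 * (2075) = -33200
Delta mod 31 = 1

Delta = 1 (mod 31)


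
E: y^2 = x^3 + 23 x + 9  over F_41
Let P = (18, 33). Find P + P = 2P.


Doubling: s = (3 x1^2 + a) / (2 y1)
s = (3*18^2 + 23) / (2*33) mod 41 = 7
x3 = s^2 - 2 x1 mod 41 = 7^2 - 2*18 = 13
y3 = s (x1 - x3) - y1 mod 41 = 7 * (18 - 13) - 33 = 2

2P = (13, 2)


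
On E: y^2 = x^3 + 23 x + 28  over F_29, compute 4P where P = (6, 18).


k = 4 = 100_2 (binary, LSB first: 001)
Double-and-add from P = (6, 18):
  bit 0 = 0: acc unchanged = O
  bit 1 = 0: acc unchanged = O
  bit 2 = 1: acc = O + (9, 23) = (9, 23)

4P = (9, 23)


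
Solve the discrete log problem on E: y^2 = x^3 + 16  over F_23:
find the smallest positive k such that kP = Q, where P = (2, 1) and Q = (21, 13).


Enumerate multiples of P until we hit Q = (21, 13):
  1P = (2, 1)
  2P = (9, 3)
  3P = (21, 10)
  4P = (18, 12)
  5P = (5, 7)
  6P = (20, 9)
  7P = (10, 21)
  8P = (0, 4)
  9P = (6, 5)
  10P = (16, 8)
  11P = (11, 6)
  12P = (14, 0)
  13P = (11, 17)
  14P = (16, 15)
  15P = (6, 18)
  16P = (0, 19)
  17P = (10, 2)
  18P = (20, 14)
  19P = (5, 16)
  20P = (18, 11)
  21P = (21, 13)
Match found at i = 21.

k = 21


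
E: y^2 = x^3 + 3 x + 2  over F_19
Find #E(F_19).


For each x in F_19, count y with y^2 = x^3 + 3 x + 2 mod 19:
  x = 1: RHS = 6, y in [5, 14]  -> 2 point(s)
  x = 2: RHS = 16, y in [4, 15]  -> 2 point(s)
  x = 3: RHS = 0, y in [0]  -> 1 point(s)
  x = 5: RHS = 9, y in [3, 16]  -> 2 point(s)
  x = 7: RHS = 5, y in [9, 10]  -> 2 point(s)
  x = 8: RHS = 6, y in [5, 14]  -> 2 point(s)
  x = 9: RHS = 17, y in [6, 13]  -> 2 point(s)
  x = 10: RHS = 6, y in [5, 14]  -> 2 point(s)
  x = 11: RHS = 17, y in [6, 13]  -> 2 point(s)
  x = 16: RHS = 4, y in [2, 17]  -> 2 point(s)
  x = 17: RHS = 7, y in [8, 11]  -> 2 point(s)
  x = 18: RHS = 17, y in [6, 13]  -> 2 point(s)
Affine points: 23. Add the point at infinity: total = 24.

#E(F_19) = 24


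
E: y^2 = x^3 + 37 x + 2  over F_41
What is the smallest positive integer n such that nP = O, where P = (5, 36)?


Compute successive multiples of P until we hit O:
  1P = (5, 36)
  2P = (40, 28)
  3P = (16, 4)
  4P = (0, 24)
  5P = (27, 26)
  6P = (17, 3)
  7P = (24, 6)
  8P = (2, 24)
  ... (continuing to 51P)
  51P = O

ord(P) = 51


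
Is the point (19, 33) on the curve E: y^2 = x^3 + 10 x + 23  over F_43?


Check whether y^2 = x^3 + 10 x + 23 (mod 43) for (x, y) = (19, 33).
LHS: y^2 = 33^2 mod 43 = 14
RHS: x^3 + 10 x + 23 = 19^3 + 10*19 + 23 mod 43 = 20
LHS != RHS

No, not on the curve


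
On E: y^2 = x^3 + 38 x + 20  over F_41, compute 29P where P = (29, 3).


k = 29 = 11101_2 (binary, LSB first: 10111)
Double-and-add from P = (29, 3):
  bit 0 = 1: acc = O + (29, 3) = (29, 3)
  bit 1 = 0: acc unchanged = (29, 3)
  bit 2 = 1: acc = (29, 3) + (39, 10) = (19, 4)
  bit 3 = 1: acc = (19, 4) + (0, 26) = (23, 33)
  bit 4 = 1: acc = (23, 33) + (16, 38) = (0, 15)

29P = (0, 15)


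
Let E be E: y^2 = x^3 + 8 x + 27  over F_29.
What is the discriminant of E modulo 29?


4 a^3 + 27 b^2 = 4*8^3 + 27*27^2 = 2048 + 19683 = 21731
Delta = -16 * (21731) = -347696
Delta mod 29 = 14

Delta = 14 (mod 29)


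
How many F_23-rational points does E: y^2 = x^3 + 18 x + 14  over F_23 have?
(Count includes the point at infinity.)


For each x in F_23, count y with y^2 = x^3 + 18 x + 14 mod 23:
  x = 2: RHS = 12, y in [9, 14]  -> 2 point(s)
  x = 3: RHS = 3, y in [7, 16]  -> 2 point(s)
  x = 4: RHS = 12, y in [9, 14]  -> 2 point(s)
  x = 6: RHS = 16, y in [4, 19]  -> 2 point(s)
  x = 7: RHS = 0, y in [0]  -> 1 point(s)
  x = 8: RHS = 3, y in [7, 16]  -> 2 point(s)
  x = 9: RHS = 8, y in [10, 13]  -> 2 point(s)
  x = 11: RHS = 2, y in [5, 18]  -> 2 point(s)
  x = 12: RHS = 3, y in [7, 16]  -> 2 point(s)
  x = 15: RHS = 2, y in [5, 18]  -> 2 point(s)
  x = 17: RHS = 12, y in [9, 14]  -> 2 point(s)
  x = 18: RHS = 6, y in [11, 12]  -> 2 point(s)
  x = 19: RHS = 16, y in [4, 19]  -> 2 point(s)
  x = 20: RHS = 2, y in [5, 18]  -> 2 point(s)
  x = 21: RHS = 16, y in [4, 19]  -> 2 point(s)
  x = 22: RHS = 18, y in [8, 15]  -> 2 point(s)
Affine points: 31. Add the point at infinity: total = 32.

#E(F_23) = 32


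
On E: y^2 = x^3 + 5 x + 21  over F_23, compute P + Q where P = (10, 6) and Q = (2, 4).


P != Q, so use the chord formula.
s = (y2 - y1) / (x2 - x1) = (21) / (15) mod 23 = 6
x3 = s^2 - x1 - x2 mod 23 = 6^2 - 10 - 2 = 1
y3 = s (x1 - x3) - y1 mod 23 = 6 * (10 - 1) - 6 = 2

P + Q = (1, 2)


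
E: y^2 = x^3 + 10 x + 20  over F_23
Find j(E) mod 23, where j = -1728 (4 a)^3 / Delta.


Delta = -16(4 a^3 + 27 b^2) mod 23 = 8
-1728 * (4 a)^3 = -1728 * (4*10)^3 mod 23 = 4
j = 4 * 8^(-1) mod 23 = 12

j = 12 (mod 23)


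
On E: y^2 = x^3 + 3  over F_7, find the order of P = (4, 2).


Compute successive multiples of P until we hit O:
  1P = (4, 2)
  2P = (3, 3)
  3P = (1, 2)
  4P = (2, 5)
  5P = (5, 3)
  6P = (6, 3)
  7P = (6, 4)
  8P = (5, 4)
  ... (continuing to 13P)
  13P = O

ord(P) = 13


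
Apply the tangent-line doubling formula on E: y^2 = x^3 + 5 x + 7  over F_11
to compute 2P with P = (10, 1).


Doubling: s = (3 x1^2 + a) / (2 y1)
s = (3*10^2 + 5) / (2*1) mod 11 = 4
x3 = s^2 - 2 x1 mod 11 = 4^2 - 2*10 = 7
y3 = s (x1 - x3) - y1 mod 11 = 4 * (10 - 7) - 1 = 0

2P = (7, 0)


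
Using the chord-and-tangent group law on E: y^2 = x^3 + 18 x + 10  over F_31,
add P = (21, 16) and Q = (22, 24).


P != Q, so use the chord formula.
s = (y2 - y1) / (x2 - x1) = (8) / (1) mod 31 = 8
x3 = s^2 - x1 - x2 mod 31 = 8^2 - 21 - 22 = 21
y3 = s (x1 - x3) - y1 mod 31 = 8 * (21 - 21) - 16 = 15

P + Q = (21, 15)


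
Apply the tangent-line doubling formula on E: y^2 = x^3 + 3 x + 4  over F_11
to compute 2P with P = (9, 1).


Doubling: s = (3 x1^2 + a) / (2 y1)
s = (3*9^2 + 3) / (2*1) mod 11 = 2
x3 = s^2 - 2 x1 mod 11 = 2^2 - 2*9 = 8
y3 = s (x1 - x3) - y1 mod 11 = 2 * (9 - 8) - 1 = 1

2P = (8, 1)


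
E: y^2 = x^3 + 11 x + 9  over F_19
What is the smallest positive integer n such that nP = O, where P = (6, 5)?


Compute successive multiples of P until we hit O:
  1P = (6, 5)
  2P = (12, 11)
  3P = (2, 18)
  4P = (18, 15)
  5P = (11, 13)
  6P = (0, 16)
  7P = (0, 3)
  8P = (11, 6)
  ... (continuing to 13P)
  13P = O

ord(P) = 13


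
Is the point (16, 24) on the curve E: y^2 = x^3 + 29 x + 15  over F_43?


Check whether y^2 = x^3 + 29 x + 15 (mod 43) for (x, y) = (16, 24).
LHS: y^2 = 24^2 mod 43 = 17
RHS: x^3 + 29 x + 15 = 16^3 + 29*16 + 15 mod 43 = 17
LHS = RHS

Yes, on the curve


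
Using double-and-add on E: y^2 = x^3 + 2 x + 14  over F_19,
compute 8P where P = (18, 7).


k = 8 = 1000_2 (binary, LSB first: 0001)
Double-and-add from P = (18, 7):
  bit 0 = 0: acc unchanged = O
  bit 1 = 0: acc unchanged = O
  bit 2 = 0: acc unchanged = O
  bit 3 = 1: acc = O + (2, 11) = (2, 11)

8P = (2, 11)


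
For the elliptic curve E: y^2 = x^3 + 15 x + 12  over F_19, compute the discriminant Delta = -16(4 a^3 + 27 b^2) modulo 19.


4 a^3 + 27 b^2 = 4*15^3 + 27*12^2 = 13500 + 3888 = 17388
Delta = -16 * (17388) = -278208
Delta mod 19 = 9

Delta = 9 (mod 19)


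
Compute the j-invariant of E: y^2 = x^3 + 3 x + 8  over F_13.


Delta = -16(4 a^3 + 27 b^2) mod 13 = 4
-1728 * (4 a)^3 = -1728 * (4*3)^3 mod 13 = 12
j = 12 * 4^(-1) mod 13 = 3

j = 3 (mod 13)


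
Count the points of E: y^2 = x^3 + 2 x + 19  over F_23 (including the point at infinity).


For each x in F_23, count y with y^2 = x^3 + 2 x + 19 mod 23:
  x = 2: RHS = 8, y in [10, 13]  -> 2 point(s)
  x = 3: RHS = 6, y in [11, 12]  -> 2 point(s)
  x = 5: RHS = 16, y in [4, 19]  -> 2 point(s)
  x = 7: RHS = 8, y in [10, 13]  -> 2 point(s)
  x = 8: RHS = 18, y in [8, 15]  -> 2 point(s)
  x = 10: RHS = 4, y in [2, 21]  -> 2 point(s)
  x = 12: RHS = 0, y in [0]  -> 1 point(s)
  x = 14: RHS = 8, y in [10, 13]  -> 2 point(s)
  x = 19: RHS = 16, y in [4, 19]  -> 2 point(s)
  x = 20: RHS = 9, y in [3, 20]  -> 2 point(s)
  x = 22: RHS = 16, y in [4, 19]  -> 2 point(s)
Affine points: 21. Add the point at infinity: total = 22.

#E(F_23) = 22


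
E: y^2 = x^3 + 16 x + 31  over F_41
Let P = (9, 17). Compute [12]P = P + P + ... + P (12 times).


k = 12 = 1100_2 (binary, LSB first: 0011)
Double-and-add from P = (9, 17):
  bit 0 = 0: acc unchanged = O
  bit 1 = 0: acc unchanged = O
  bit 2 = 1: acc = O + (5, 21) = (5, 21)
  bit 3 = 1: acc = (5, 21) + (30, 0) = (5, 20)

12P = (5, 20)


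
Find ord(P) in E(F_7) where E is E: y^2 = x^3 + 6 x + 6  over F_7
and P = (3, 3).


Compute successive multiples of P until we hit O:
  1P = (3, 3)
  2P = (5, 0)
  3P = (3, 4)
  4P = O

ord(P) = 4


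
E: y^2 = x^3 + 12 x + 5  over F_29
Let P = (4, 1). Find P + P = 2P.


Doubling: s = (3 x1^2 + a) / (2 y1)
s = (3*4^2 + 12) / (2*1) mod 29 = 1
x3 = s^2 - 2 x1 mod 29 = 1^2 - 2*4 = 22
y3 = s (x1 - x3) - y1 mod 29 = 1 * (4 - 22) - 1 = 10

2P = (22, 10)


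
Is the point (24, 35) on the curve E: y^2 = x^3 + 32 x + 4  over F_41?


Check whether y^2 = x^3 + 32 x + 4 (mod 41) for (x, y) = (24, 35).
LHS: y^2 = 35^2 mod 41 = 36
RHS: x^3 + 32 x + 4 = 24^3 + 32*24 + 4 mod 41 = 0
LHS != RHS

No, not on the curve


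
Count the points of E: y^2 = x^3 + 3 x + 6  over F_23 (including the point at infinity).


For each x in F_23, count y with y^2 = x^3 + 3 x + 6 mod 23:
  x = 0: RHS = 6, y in [11, 12]  -> 2 point(s)
  x = 4: RHS = 13, y in [6, 17]  -> 2 point(s)
  x = 5: RHS = 8, y in [10, 13]  -> 2 point(s)
  x = 7: RHS = 2, y in [5, 18]  -> 2 point(s)
  x = 8: RHS = 13, y in [6, 17]  -> 2 point(s)
  x = 9: RHS = 3, y in [7, 16]  -> 2 point(s)
  x = 10: RHS = 1, y in [1, 22]  -> 2 point(s)
  x = 11: RHS = 13, y in [6, 17]  -> 2 point(s)
  x = 14: RHS = 9, y in [3, 20]  -> 2 point(s)
  x = 17: RHS = 2, y in [5, 18]  -> 2 point(s)
  x = 18: RHS = 4, y in [2, 21]  -> 2 point(s)
  x = 20: RHS = 16, y in [4, 19]  -> 2 point(s)
  x = 22: RHS = 2, y in [5, 18]  -> 2 point(s)
Affine points: 26. Add the point at infinity: total = 27.

#E(F_23) = 27


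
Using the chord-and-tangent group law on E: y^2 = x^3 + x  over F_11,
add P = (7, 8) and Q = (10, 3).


P != Q, so use the chord formula.
s = (y2 - y1) / (x2 - x1) = (6) / (3) mod 11 = 2
x3 = s^2 - x1 - x2 mod 11 = 2^2 - 7 - 10 = 9
y3 = s (x1 - x3) - y1 mod 11 = 2 * (7 - 9) - 8 = 10

P + Q = (9, 10)


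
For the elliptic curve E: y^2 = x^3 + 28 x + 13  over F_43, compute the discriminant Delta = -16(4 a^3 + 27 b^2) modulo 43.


4 a^3 + 27 b^2 = 4*28^3 + 27*13^2 = 87808 + 4563 = 92371
Delta = -16 * (92371) = -1477936
Delta mod 43 = 17

Delta = 17 (mod 43)


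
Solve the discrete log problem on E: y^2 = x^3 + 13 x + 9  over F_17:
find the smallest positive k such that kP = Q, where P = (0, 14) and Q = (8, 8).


Enumerate multiples of P until we hit Q = (8, 8):
  1P = (0, 14)
  2P = (8, 9)
  3P = (7, 1)
  4P = (2, 14)
  5P = (15, 3)
  6P = (11, 2)
  7P = (10, 0)
  8P = (11, 15)
  9P = (15, 14)
  10P = (2, 3)
  11P = (7, 16)
  12P = (8, 8)
Match found at i = 12.

k = 12


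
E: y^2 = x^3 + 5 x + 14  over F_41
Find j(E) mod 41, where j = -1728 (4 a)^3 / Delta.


Delta = -16(4 a^3 + 27 b^2) mod 41 = 29
-1728 * (4 a)^3 = -1728 * (4*5)^3 mod 41 = 11
j = 11 * 29^(-1) mod 41 = 23

j = 23 (mod 41)


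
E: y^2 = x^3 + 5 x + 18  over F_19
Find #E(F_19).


For each x in F_19, count y with y^2 = x^3 + 5 x + 18 mod 19:
  x = 1: RHS = 5, y in [9, 10]  -> 2 point(s)
  x = 2: RHS = 17, y in [6, 13]  -> 2 point(s)
  x = 4: RHS = 7, y in [8, 11]  -> 2 point(s)
  x = 5: RHS = 16, y in [4, 15]  -> 2 point(s)
  x = 6: RHS = 17, y in [6, 13]  -> 2 point(s)
  x = 7: RHS = 16, y in [4, 15]  -> 2 point(s)
  x = 8: RHS = 0, y in [0]  -> 1 point(s)
  x = 10: RHS = 4, y in [2, 17]  -> 2 point(s)
  x = 11: RHS = 17, y in [6, 13]  -> 2 point(s)
  x = 12: RHS = 1, y in [1, 18]  -> 2 point(s)
  x = 13: RHS = 0, y in [0]  -> 1 point(s)
  x = 14: RHS = 1, y in [1, 18]  -> 2 point(s)
  x = 17: RHS = 0, y in [0]  -> 1 point(s)
Affine points: 23. Add the point at infinity: total = 24.

#E(F_19) = 24


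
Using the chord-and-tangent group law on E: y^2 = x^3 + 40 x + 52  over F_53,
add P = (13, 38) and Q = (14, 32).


P != Q, so use the chord formula.
s = (y2 - y1) / (x2 - x1) = (47) / (1) mod 53 = 47
x3 = s^2 - x1 - x2 mod 53 = 47^2 - 13 - 14 = 9
y3 = s (x1 - x3) - y1 mod 53 = 47 * (13 - 9) - 38 = 44

P + Q = (9, 44)


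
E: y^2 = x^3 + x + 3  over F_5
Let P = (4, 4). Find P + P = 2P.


Doubling: s = (3 x1^2 + a) / (2 y1)
s = (3*4^2 + 1) / (2*4) mod 5 = 3
x3 = s^2 - 2 x1 mod 5 = 3^2 - 2*4 = 1
y3 = s (x1 - x3) - y1 mod 5 = 3 * (4 - 1) - 4 = 0

2P = (1, 0)


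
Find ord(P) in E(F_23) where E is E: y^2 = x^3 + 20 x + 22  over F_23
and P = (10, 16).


Compute successive multiples of P until we hit O:
  1P = (10, 16)
  2P = (11, 20)
  3P = (18, 21)
  4P = (13, 8)
  5P = (2, 1)
  6P = (12, 9)
  7P = (19, 4)
  8P = (6, 17)
  ... (continuing to 25P)
  25P = O

ord(P) = 25


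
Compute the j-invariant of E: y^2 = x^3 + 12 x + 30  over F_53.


Delta = -16(4 a^3 + 27 b^2) mod 53 = 27
-1728 * (4 a)^3 = -1728 * (4*12)^3 mod 53 = 25
j = 25 * 27^(-1) mod 53 = 50

j = 50 (mod 53)


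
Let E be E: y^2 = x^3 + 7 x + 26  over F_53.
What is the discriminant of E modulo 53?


4 a^3 + 27 b^2 = 4*7^3 + 27*26^2 = 1372 + 18252 = 19624
Delta = -16 * (19624) = -313984
Delta mod 53 = 41

Delta = 41 (mod 53)


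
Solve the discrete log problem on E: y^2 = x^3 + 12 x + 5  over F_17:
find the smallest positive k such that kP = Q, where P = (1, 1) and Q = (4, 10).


Enumerate multiples of P until we hit Q = (4, 10):
  1P = (1, 1)
  2P = (16, 14)
  3P = (4, 10)
Match found at i = 3.

k = 3


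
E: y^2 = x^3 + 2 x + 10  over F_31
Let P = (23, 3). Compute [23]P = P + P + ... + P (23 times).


k = 23 = 10111_2 (binary, LSB first: 11101)
Double-and-add from P = (23, 3):
  bit 0 = 1: acc = O + (23, 3) = (23, 3)
  bit 1 = 1: acc = (23, 3) + (4, 12) = (22, 21)
  bit 2 = 1: acc = (22, 21) + (0, 17) = (18, 22)
  bit 3 = 0: acc unchanged = (18, 22)
  bit 4 = 1: acc = (18, 22) + (10, 10) = (13, 1)

23P = (13, 1)


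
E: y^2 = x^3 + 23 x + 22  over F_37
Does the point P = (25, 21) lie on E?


Check whether y^2 = x^3 + 23 x + 22 (mod 37) for (x, y) = (25, 21).
LHS: y^2 = 21^2 mod 37 = 34
RHS: x^3 + 23 x + 22 = 25^3 + 23*25 + 22 mod 37 = 16
LHS != RHS

No, not on the curve


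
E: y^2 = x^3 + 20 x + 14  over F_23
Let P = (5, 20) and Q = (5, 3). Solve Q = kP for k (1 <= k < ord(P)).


Enumerate multiples of P until we hit Q = (5, 3):
  1P = (5, 20)
  2P = (19, 10)
  3P = (15, 20)
  4P = (3, 3)
  5P = (1, 14)
  6P = (2, 19)
  7P = (11, 1)
  8P = (10, 15)
  9P = (9, 7)
  10P = (21, 9)
  11P = (22, 19)
  12P = (12, 21)
  13P = (14, 5)
  14P = (17, 0)
  15P = (14, 18)
  16P = (12, 2)
  17P = (22, 4)
  18P = (21, 14)
  19P = (9, 16)
  20P = (10, 8)
  21P = (11, 22)
  22P = (2, 4)
  23P = (1, 9)
  24P = (3, 20)
  25P = (15, 3)
  26P = (19, 13)
  27P = (5, 3)
Match found at i = 27.

k = 27


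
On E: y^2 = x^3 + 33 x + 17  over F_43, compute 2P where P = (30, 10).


Doubling: s = (3 x1^2 + a) / (2 y1)
s = (3*30^2 + 33) / (2*10) mod 43 = 27
x3 = s^2 - 2 x1 mod 43 = 27^2 - 2*30 = 24
y3 = s (x1 - x3) - y1 mod 43 = 27 * (30 - 24) - 10 = 23

2P = (24, 23)


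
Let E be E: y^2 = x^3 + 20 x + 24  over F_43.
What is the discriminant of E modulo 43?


4 a^3 + 27 b^2 = 4*20^3 + 27*24^2 = 32000 + 15552 = 47552
Delta = -16 * (47552) = -760832
Delta mod 43 = 10

Delta = 10 (mod 43)


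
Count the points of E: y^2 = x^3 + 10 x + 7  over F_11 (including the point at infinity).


For each x in F_11, count y with y^2 = x^3 + 10 x + 7 mod 11:
  x = 3: RHS = 9, y in [3, 8]  -> 2 point(s)
  x = 4: RHS = 1, y in [1, 10]  -> 2 point(s)
  x = 8: RHS = 5, y in [4, 7]  -> 2 point(s)
  x = 9: RHS = 1, y in [1, 10]  -> 2 point(s)
Affine points: 8. Add the point at infinity: total = 9.

#E(F_11) = 9


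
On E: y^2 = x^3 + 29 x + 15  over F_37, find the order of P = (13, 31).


Compute successive multiples of P until we hit O:
  1P = (13, 31)
  2P = (4, 11)
  3P = (19, 5)
  4P = (32, 2)
  5P = (26, 20)
  6P = (2, 28)
  7P = (34, 7)
  8P = (20, 14)
  ... (continuing to 30P)
  30P = O

ord(P) = 30


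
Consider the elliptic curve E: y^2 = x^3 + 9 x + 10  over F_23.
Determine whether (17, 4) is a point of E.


Check whether y^2 = x^3 + 9 x + 10 (mod 23) for (x, y) = (17, 4).
LHS: y^2 = 4^2 mod 23 = 16
RHS: x^3 + 9 x + 10 = 17^3 + 9*17 + 10 mod 23 = 16
LHS = RHS

Yes, on the curve


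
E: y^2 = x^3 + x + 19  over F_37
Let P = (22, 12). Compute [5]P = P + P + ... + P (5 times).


k = 5 = 101_2 (binary, LSB first: 101)
Double-and-add from P = (22, 12):
  bit 0 = 1: acc = O + (22, 12) = (22, 12)
  bit 1 = 0: acc unchanged = (22, 12)
  bit 2 = 1: acc = (22, 12) + (5, 36) = (7, 6)

5P = (7, 6)


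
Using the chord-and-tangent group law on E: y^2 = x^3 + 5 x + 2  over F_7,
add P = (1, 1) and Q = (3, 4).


P != Q, so use the chord formula.
s = (y2 - y1) / (x2 - x1) = (3) / (2) mod 7 = 5
x3 = s^2 - x1 - x2 mod 7 = 5^2 - 1 - 3 = 0
y3 = s (x1 - x3) - y1 mod 7 = 5 * (1 - 0) - 1 = 4

P + Q = (0, 4)


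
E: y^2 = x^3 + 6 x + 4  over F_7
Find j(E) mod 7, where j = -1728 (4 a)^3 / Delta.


Delta = -16(4 a^3 + 27 b^2) mod 7 = 5
-1728 * (4 a)^3 = -1728 * (4*6)^3 mod 7 = 6
j = 6 * 5^(-1) mod 7 = 4

j = 4 (mod 7)


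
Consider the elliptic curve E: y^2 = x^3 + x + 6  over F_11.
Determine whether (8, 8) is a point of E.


Check whether y^2 = x^3 + 1 x + 6 (mod 11) for (x, y) = (8, 8).
LHS: y^2 = 8^2 mod 11 = 9
RHS: x^3 + 1 x + 6 = 8^3 + 1*8 + 6 mod 11 = 9
LHS = RHS

Yes, on the curve


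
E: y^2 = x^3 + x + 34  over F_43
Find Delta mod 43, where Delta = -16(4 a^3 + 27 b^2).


4 a^3 + 27 b^2 = 4*1^3 + 27*34^2 = 4 + 31212 = 31216
Delta = -16 * (31216) = -499456
Delta mod 43 = 32

Delta = 32 (mod 43)


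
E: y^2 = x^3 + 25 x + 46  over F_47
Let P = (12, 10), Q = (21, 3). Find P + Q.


P != Q, so use the chord formula.
s = (y2 - y1) / (x2 - x1) = (40) / (9) mod 47 = 41
x3 = s^2 - x1 - x2 mod 47 = 41^2 - 12 - 21 = 3
y3 = s (x1 - x3) - y1 mod 47 = 41 * (12 - 3) - 10 = 30

P + Q = (3, 30)


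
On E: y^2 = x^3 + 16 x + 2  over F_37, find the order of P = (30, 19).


Compute successive multiples of P until we hit O:
  1P = (30, 19)
  2P = (17, 28)
  3P = (15, 19)
  4P = (29, 18)
  5P = (16, 32)
  6P = (3, 22)
  7P = (20, 21)
  8P = (27, 10)
  ... (continuing to 27P)
  27P = O

ord(P) = 27


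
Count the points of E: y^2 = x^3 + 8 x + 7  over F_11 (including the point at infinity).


For each x in F_11, count y with y^2 = x^3 + 8 x + 7 mod 11:
  x = 1: RHS = 5, y in [4, 7]  -> 2 point(s)
  x = 2: RHS = 9, y in [3, 8]  -> 2 point(s)
  x = 3: RHS = 3, y in [5, 6]  -> 2 point(s)
  x = 4: RHS = 4, y in [2, 9]  -> 2 point(s)
  x = 8: RHS = 0, y in [0]  -> 1 point(s)
  x = 9: RHS = 5, y in [4, 7]  -> 2 point(s)
  x = 10: RHS = 9, y in [3, 8]  -> 2 point(s)
Affine points: 13. Add the point at infinity: total = 14.

#E(F_11) = 14


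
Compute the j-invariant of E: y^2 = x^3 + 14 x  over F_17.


Delta = -16(4 a^3 + 27 b^2) mod 17 = 11
-1728 * (4 a)^3 = -1728 * (4*14)^3 mod 17 = 2
j = 2 * 11^(-1) mod 17 = 11

j = 11 (mod 17)


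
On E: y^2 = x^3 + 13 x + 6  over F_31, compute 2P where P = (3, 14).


Doubling: s = (3 x1^2 + a) / (2 y1)
s = (3*3^2 + 13) / (2*14) mod 31 = 28
x3 = s^2 - 2 x1 mod 31 = 28^2 - 2*3 = 3
y3 = s (x1 - x3) - y1 mod 31 = 28 * (3 - 3) - 14 = 17

2P = (3, 17)


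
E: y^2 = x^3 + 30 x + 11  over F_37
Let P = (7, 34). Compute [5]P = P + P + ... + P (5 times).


k = 5 = 101_2 (binary, LSB first: 101)
Double-and-add from P = (7, 34):
  bit 0 = 1: acc = O + (7, 34) = (7, 34)
  bit 1 = 0: acc unchanged = (7, 34)
  bit 2 = 1: acc = (7, 34) + (33, 7) = (7, 3)

5P = (7, 3)


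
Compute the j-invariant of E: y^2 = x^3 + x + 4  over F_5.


Delta = -16(4 a^3 + 27 b^2) mod 5 = 4
-1728 * (4 a)^3 = -1728 * (4*1)^3 mod 5 = 3
j = 3 * 4^(-1) mod 5 = 2

j = 2 (mod 5)


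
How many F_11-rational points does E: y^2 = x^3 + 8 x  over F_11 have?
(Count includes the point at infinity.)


For each x in F_11, count y with y^2 = x^3 + 8 x + 0 mod 11:
  x = 0: RHS = 0, y in [0]  -> 1 point(s)
  x = 1: RHS = 9, y in [3, 8]  -> 2 point(s)
  x = 5: RHS = 0, y in [0]  -> 1 point(s)
  x = 6: RHS = 0, y in [0]  -> 1 point(s)
  x = 7: RHS = 3, y in [5, 6]  -> 2 point(s)
  x = 8: RHS = 4, y in [2, 9]  -> 2 point(s)
  x = 9: RHS = 9, y in [3, 8]  -> 2 point(s)
Affine points: 11. Add the point at infinity: total = 12.

#E(F_11) = 12


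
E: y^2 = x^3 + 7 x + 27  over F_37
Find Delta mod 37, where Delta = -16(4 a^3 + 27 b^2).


4 a^3 + 27 b^2 = 4*7^3 + 27*27^2 = 1372 + 19683 = 21055
Delta = -16 * (21055) = -336880
Delta mod 37 = 5

Delta = 5 (mod 37)


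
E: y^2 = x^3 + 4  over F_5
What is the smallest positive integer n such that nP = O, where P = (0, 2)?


Compute successive multiples of P until we hit O:
  1P = (0, 2)
  2P = (0, 3)
  3P = O

ord(P) = 3


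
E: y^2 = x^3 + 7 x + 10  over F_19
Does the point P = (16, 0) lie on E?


Check whether y^2 = x^3 + 7 x + 10 (mod 19) for (x, y) = (16, 0).
LHS: y^2 = 0^2 mod 19 = 0
RHS: x^3 + 7 x + 10 = 16^3 + 7*16 + 10 mod 19 = 0
LHS = RHS

Yes, on the curve


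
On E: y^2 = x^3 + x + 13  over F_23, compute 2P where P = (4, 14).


Doubling: s = (3 x1^2 + a) / (2 y1)
s = (3*4^2 + 1) / (2*14) mod 23 = 19
x3 = s^2 - 2 x1 mod 23 = 19^2 - 2*4 = 8
y3 = s (x1 - x3) - y1 mod 23 = 19 * (4 - 8) - 14 = 2

2P = (8, 2)


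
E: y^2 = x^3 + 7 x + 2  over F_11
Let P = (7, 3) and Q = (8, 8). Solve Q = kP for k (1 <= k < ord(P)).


Enumerate multiples of P until we hit Q = (8, 8):
  1P = (7, 3)
  2P = (8, 8)
Match found at i = 2.

k = 2


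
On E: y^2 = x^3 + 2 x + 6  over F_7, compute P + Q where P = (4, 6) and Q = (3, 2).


P != Q, so use the chord formula.
s = (y2 - y1) / (x2 - x1) = (3) / (6) mod 7 = 4
x3 = s^2 - x1 - x2 mod 7 = 4^2 - 4 - 3 = 2
y3 = s (x1 - x3) - y1 mod 7 = 4 * (4 - 2) - 6 = 2

P + Q = (2, 2)


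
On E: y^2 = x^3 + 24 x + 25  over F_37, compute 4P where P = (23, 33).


k = 4 = 100_2 (binary, LSB first: 001)
Double-and-add from P = (23, 33):
  bit 0 = 0: acc unchanged = O
  bit 1 = 0: acc unchanged = O
  bit 2 = 1: acc = O + (8, 27) = (8, 27)

4P = (8, 27)


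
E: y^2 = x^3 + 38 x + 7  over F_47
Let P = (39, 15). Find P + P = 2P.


Doubling: s = (3 x1^2 + a) / (2 y1)
s = (3*39^2 + 38) / (2*15) mod 47 = 39
x3 = s^2 - 2 x1 mod 47 = 39^2 - 2*39 = 33
y3 = s (x1 - x3) - y1 mod 47 = 39 * (39 - 33) - 15 = 31

2P = (33, 31)


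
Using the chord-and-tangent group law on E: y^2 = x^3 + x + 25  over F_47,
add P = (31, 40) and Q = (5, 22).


P != Q, so use the chord formula.
s = (y2 - y1) / (x2 - x1) = (29) / (21) mod 47 = 26
x3 = s^2 - x1 - x2 mod 47 = 26^2 - 31 - 5 = 29
y3 = s (x1 - x3) - y1 mod 47 = 26 * (31 - 29) - 40 = 12

P + Q = (29, 12)


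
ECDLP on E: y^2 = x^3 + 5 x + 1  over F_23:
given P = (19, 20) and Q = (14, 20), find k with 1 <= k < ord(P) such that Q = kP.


Enumerate multiples of P until we hit Q = (14, 20):
  1P = (19, 20)
  2P = (10, 4)
  3P = (0, 1)
  4P = (5, 17)
  5P = (17, 10)
  6P = (12, 15)
  7P = (8, 1)
  8P = (14, 20)
Match found at i = 8.

k = 8


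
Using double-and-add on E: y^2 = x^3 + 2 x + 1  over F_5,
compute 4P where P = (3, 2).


k = 4 = 100_2 (binary, LSB first: 001)
Double-and-add from P = (3, 2):
  bit 0 = 0: acc unchanged = O
  bit 1 = 0: acc unchanged = O
  bit 2 = 1: acc = O + (1, 3) = (1, 3)

4P = (1, 3)


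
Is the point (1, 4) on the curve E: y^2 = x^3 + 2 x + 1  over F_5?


Check whether y^2 = x^3 + 2 x + 1 (mod 5) for (x, y) = (1, 4).
LHS: y^2 = 4^2 mod 5 = 1
RHS: x^3 + 2 x + 1 = 1^3 + 2*1 + 1 mod 5 = 4
LHS != RHS

No, not on the curve


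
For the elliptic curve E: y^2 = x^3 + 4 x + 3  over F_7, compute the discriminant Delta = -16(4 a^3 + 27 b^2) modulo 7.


4 a^3 + 27 b^2 = 4*4^3 + 27*3^2 = 256 + 243 = 499
Delta = -16 * (499) = -7984
Delta mod 7 = 3

Delta = 3 (mod 7)


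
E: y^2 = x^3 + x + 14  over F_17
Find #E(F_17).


For each x in F_17, count y with y^2 = x^3 + 1 x + 14 mod 17:
  x = 1: RHS = 16, y in [4, 13]  -> 2 point(s)
  x = 5: RHS = 8, y in [5, 12]  -> 2 point(s)
  x = 6: RHS = 15, y in [7, 10]  -> 2 point(s)
  x = 9: RHS = 4, y in [2, 15]  -> 2 point(s)
  x = 10: RHS = 4, y in [2, 15]  -> 2 point(s)
  x = 11: RHS = 13, y in [8, 9]  -> 2 point(s)
  x = 14: RHS = 1, y in [1, 16]  -> 2 point(s)
  x = 15: RHS = 4, y in [2, 15]  -> 2 point(s)
Affine points: 16. Add the point at infinity: total = 17.

#E(F_17) = 17


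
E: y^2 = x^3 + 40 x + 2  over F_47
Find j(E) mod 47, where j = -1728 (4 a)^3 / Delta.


Delta = -16(4 a^3 + 27 b^2) mod 47 = 14
-1728 * (4 a)^3 = -1728 * (4*40)^3 mod 47 = 14
j = 14 * 14^(-1) mod 47 = 1

j = 1 (mod 47)


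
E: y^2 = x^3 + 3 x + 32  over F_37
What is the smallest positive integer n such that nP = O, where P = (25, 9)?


Compute successive multiples of P until we hit O:
  1P = (25, 9)
  2P = (15, 23)
  3P = (33, 17)
  4P = (17, 36)
  5P = (22, 4)
  6P = (1, 31)
  7P = (27, 36)
  8P = (10, 27)
  ... (continuing to 24P)
  24P = O

ord(P) = 24


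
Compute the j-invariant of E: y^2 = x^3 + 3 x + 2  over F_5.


Delta = -16(4 a^3 + 27 b^2) mod 5 = 4
-1728 * (4 a)^3 = -1728 * (4*3)^3 mod 5 = 1
j = 1 * 4^(-1) mod 5 = 4

j = 4 (mod 5)


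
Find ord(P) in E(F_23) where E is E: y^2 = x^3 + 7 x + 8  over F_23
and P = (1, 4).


Compute successive multiples of P until we hit O:
  1P = (1, 4)
  2P = (1, 19)
  3P = O

ord(P) = 3


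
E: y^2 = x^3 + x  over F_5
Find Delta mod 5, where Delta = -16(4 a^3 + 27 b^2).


4 a^3 + 27 b^2 = 4*1^3 + 27*0^2 = 4 + 0 = 4
Delta = -16 * (4) = -64
Delta mod 5 = 1

Delta = 1 (mod 5)


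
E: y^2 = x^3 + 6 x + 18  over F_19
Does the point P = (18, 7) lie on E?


Check whether y^2 = x^3 + 6 x + 18 (mod 19) for (x, y) = (18, 7).
LHS: y^2 = 7^2 mod 19 = 11
RHS: x^3 + 6 x + 18 = 18^3 + 6*18 + 18 mod 19 = 11
LHS = RHS

Yes, on the curve


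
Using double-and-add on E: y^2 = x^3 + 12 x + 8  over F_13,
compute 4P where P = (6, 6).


k = 4 = 100_2 (binary, LSB first: 001)
Double-and-add from P = (6, 6):
  bit 0 = 0: acc unchanged = O
  bit 1 = 0: acc unchanged = O
  bit 2 = 1: acc = O + (6, 7) = (6, 7)

4P = (6, 7)


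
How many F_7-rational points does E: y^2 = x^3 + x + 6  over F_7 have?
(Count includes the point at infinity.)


For each x in F_7, count y with y^2 = x^3 + 1 x + 6 mod 7:
  x = 1: RHS = 1, y in [1, 6]  -> 2 point(s)
  x = 2: RHS = 2, y in [3, 4]  -> 2 point(s)
  x = 3: RHS = 1, y in [1, 6]  -> 2 point(s)
  x = 4: RHS = 4, y in [2, 5]  -> 2 point(s)
  x = 6: RHS = 4, y in [2, 5]  -> 2 point(s)
Affine points: 10. Add the point at infinity: total = 11.

#E(F_7) = 11


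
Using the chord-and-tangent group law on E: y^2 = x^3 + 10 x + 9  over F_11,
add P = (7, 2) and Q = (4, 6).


P != Q, so use the chord formula.
s = (y2 - y1) / (x2 - x1) = (4) / (8) mod 11 = 6
x3 = s^2 - x1 - x2 mod 11 = 6^2 - 7 - 4 = 3
y3 = s (x1 - x3) - y1 mod 11 = 6 * (7 - 3) - 2 = 0

P + Q = (3, 0)


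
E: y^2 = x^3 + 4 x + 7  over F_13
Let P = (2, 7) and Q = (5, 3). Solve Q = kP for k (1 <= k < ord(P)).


Enumerate multiples of P until we hit Q = (5, 3):
  1P = (2, 7)
  2P = (5, 10)
  3P = (7, 1)
  4P = (7, 12)
  5P = (5, 3)
Match found at i = 5.

k = 5


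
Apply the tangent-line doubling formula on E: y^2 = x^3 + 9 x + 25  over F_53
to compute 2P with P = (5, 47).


Doubling: s = (3 x1^2 + a) / (2 y1)
s = (3*5^2 + 9) / (2*47) mod 53 = 46
x3 = s^2 - 2 x1 mod 53 = 46^2 - 2*5 = 39
y3 = s (x1 - x3) - y1 mod 53 = 46 * (5 - 39) - 47 = 32

2P = (39, 32)


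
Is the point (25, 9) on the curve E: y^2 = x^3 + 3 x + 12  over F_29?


Check whether y^2 = x^3 + 3 x + 12 (mod 29) for (x, y) = (25, 9).
LHS: y^2 = 9^2 mod 29 = 23
RHS: x^3 + 3 x + 12 = 25^3 + 3*25 + 12 mod 29 = 23
LHS = RHS

Yes, on the curve


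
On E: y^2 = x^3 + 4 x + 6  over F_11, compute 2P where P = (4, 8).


Doubling: s = (3 x1^2 + a) / (2 y1)
s = (3*4^2 + 4) / (2*8) mod 11 = 6
x3 = s^2 - 2 x1 mod 11 = 6^2 - 2*4 = 6
y3 = s (x1 - x3) - y1 mod 11 = 6 * (4 - 6) - 8 = 2

2P = (6, 2)


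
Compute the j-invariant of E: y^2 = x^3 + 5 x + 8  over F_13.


Delta = -16(4 a^3 + 27 b^2) mod 13 = 11
-1728 * (4 a)^3 = -1728 * (4*5)^3 mod 13 = 5
j = 5 * 11^(-1) mod 13 = 4

j = 4 (mod 13)


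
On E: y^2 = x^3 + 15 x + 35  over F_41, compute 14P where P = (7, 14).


k = 14 = 1110_2 (binary, LSB first: 0111)
Double-and-add from P = (7, 14):
  bit 0 = 0: acc unchanged = O
  bit 1 = 1: acc = O + (36, 32) = (36, 32)
  bit 2 = 1: acc = (36, 32) + (35, 4) = (16, 36)
  bit 3 = 1: acc = (16, 36) + (12, 37) = (31, 19)

14P = (31, 19)


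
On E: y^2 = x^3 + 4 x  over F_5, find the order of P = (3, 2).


Compute successive multiples of P until we hit O:
  1P = (3, 2)
  2P = (0, 0)
  3P = (3, 3)
  4P = O

ord(P) = 4


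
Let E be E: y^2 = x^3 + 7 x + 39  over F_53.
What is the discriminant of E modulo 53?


4 a^3 + 27 b^2 = 4*7^3 + 27*39^2 = 1372 + 41067 = 42439
Delta = -16 * (42439) = -679024
Delta mod 53 = 12

Delta = 12 (mod 53)


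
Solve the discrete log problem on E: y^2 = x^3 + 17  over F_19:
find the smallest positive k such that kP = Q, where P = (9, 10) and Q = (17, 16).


Enumerate multiples of P until we hit Q = (17, 16):
  1P = (9, 10)
  2P = (17, 3)
  3P = (0, 13)
  4P = (8, 15)
  5P = (8, 4)
  6P = (0, 6)
  7P = (17, 16)
Match found at i = 7.

k = 7


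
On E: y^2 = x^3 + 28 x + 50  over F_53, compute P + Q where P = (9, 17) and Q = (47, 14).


P != Q, so use the chord formula.
s = (y2 - y1) / (x2 - x1) = (50) / (38) mod 53 = 32
x3 = s^2 - x1 - x2 mod 53 = 32^2 - 9 - 47 = 14
y3 = s (x1 - x3) - y1 mod 53 = 32 * (9 - 14) - 17 = 35

P + Q = (14, 35)


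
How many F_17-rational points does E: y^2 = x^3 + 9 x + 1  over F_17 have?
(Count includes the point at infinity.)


For each x in F_17, count y with y^2 = x^3 + 9 x + 1 mod 17:
  x = 0: RHS = 1, y in [1, 16]  -> 2 point(s)
  x = 3: RHS = 4, y in [2, 15]  -> 2 point(s)
  x = 4: RHS = 16, y in [4, 13]  -> 2 point(s)
  x = 5: RHS = 1, y in [1, 16]  -> 2 point(s)
  x = 6: RHS = 16, y in [4, 13]  -> 2 point(s)
  x = 7: RHS = 16, y in [4, 13]  -> 2 point(s)
  x = 12: RHS = 1, y in [1, 16]  -> 2 point(s)
  x = 14: RHS = 15, y in [7, 10]  -> 2 point(s)
  x = 15: RHS = 9, y in [3, 14]  -> 2 point(s)
  x = 16: RHS = 8, y in [5, 12]  -> 2 point(s)
Affine points: 20. Add the point at infinity: total = 21.

#E(F_17) = 21


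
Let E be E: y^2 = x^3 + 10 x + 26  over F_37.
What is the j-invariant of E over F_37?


Delta = -16(4 a^3 + 27 b^2) mod 37 = 19
-1728 * (4 a)^3 = -1728 * (4*10)^3 mod 37 = 1
j = 1 * 19^(-1) mod 37 = 2

j = 2 (mod 37)


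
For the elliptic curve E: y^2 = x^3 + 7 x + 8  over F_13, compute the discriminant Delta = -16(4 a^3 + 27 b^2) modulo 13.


4 a^3 + 27 b^2 = 4*7^3 + 27*8^2 = 1372 + 1728 = 3100
Delta = -16 * (3100) = -49600
Delta mod 13 = 8

Delta = 8 (mod 13)


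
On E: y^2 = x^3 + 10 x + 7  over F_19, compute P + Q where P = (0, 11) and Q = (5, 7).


P != Q, so use the chord formula.
s = (y2 - y1) / (x2 - x1) = (15) / (5) mod 19 = 3
x3 = s^2 - x1 - x2 mod 19 = 3^2 - 0 - 5 = 4
y3 = s (x1 - x3) - y1 mod 19 = 3 * (0 - 4) - 11 = 15

P + Q = (4, 15)


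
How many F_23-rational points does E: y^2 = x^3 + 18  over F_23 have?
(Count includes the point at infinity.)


For each x in F_23, count y with y^2 = x^3 + 0 x + 18 mod 23:
  x = 0: RHS = 18, y in [8, 15]  -> 2 point(s)
  x = 2: RHS = 3, y in [7, 16]  -> 2 point(s)
  x = 4: RHS = 13, y in [6, 17]  -> 2 point(s)
  x = 6: RHS = 4, y in [2, 21]  -> 2 point(s)
  x = 7: RHS = 16, y in [4, 19]  -> 2 point(s)
  x = 8: RHS = 1, y in [1, 22]  -> 2 point(s)
  x = 10: RHS = 6, y in [11, 12]  -> 2 point(s)
  x = 14: RHS = 2, y in [5, 18]  -> 2 point(s)
  x = 15: RHS = 12, y in [9, 14]  -> 2 point(s)
  x = 17: RHS = 9, y in [3, 20]  -> 2 point(s)
  x = 18: RHS = 8, y in [10, 13]  -> 2 point(s)
  x = 19: RHS = 0, y in [0]  -> 1 point(s)
Affine points: 23. Add the point at infinity: total = 24.

#E(F_23) = 24


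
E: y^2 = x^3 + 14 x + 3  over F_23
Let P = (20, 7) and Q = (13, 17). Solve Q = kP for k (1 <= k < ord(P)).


Enumerate multiples of P until we hit Q = (13, 17):
  1P = (20, 7)
  2P = (10, 19)
  3P = (11, 19)
  4P = (4, 10)
  5P = (2, 4)
  6P = (17, 5)
  7P = (12, 6)
  8P = (0, 7)
  9P = (3, 16)
  10P = (8, 11)
  11P = (13, 6)
  12P = (21, 6)
  13P = (6, 2)
  14P = (1, 8)
  15P = (15, 0)
  16P = (1, 15)
  17P = (6, 21)
  18P = (21, 17)
  19P = (13, 17)
Match found at i = 19.

k = 19


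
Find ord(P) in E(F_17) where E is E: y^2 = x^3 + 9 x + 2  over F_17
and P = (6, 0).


Compute successive multiples of P until we hit O:
  1P = (6, 0)
  2P = O

ord(P) = 2


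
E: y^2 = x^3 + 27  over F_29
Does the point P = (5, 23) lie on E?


Check whether y^2 = x^3 + 0 x + 27 (mod 29) for (x, y) = (5, 23).
LHS: y^2 = 23^2 mod 29 = 7
RHS: x^3 + 0 x + 27 = 5^3 + 0*5 + 27 mod 29 = 7
LHS = RHS

Yes, on the curve


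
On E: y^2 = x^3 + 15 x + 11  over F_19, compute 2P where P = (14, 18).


Doubling: s = (3 x1^2 + a) / (2 y1)
s = (3*14^2 + 15) / (2*18) mod 19 = 12
x3 = s^2 - 2 x1 mod 19 = 12^2 - 2*14 = 2
y3 = s (x1 - x3) - y1 mod 19 = 12 * (14 - 2) - 18 = 12

2P = (2, 12)


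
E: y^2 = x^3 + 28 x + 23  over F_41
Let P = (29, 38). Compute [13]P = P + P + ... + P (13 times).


k = 13 = 1101_2 (binary, LSB first: 1011)
Double-and-add from P = (29, 38):
  bit 0 = 1: acc = O + (29, 38) = (29, 38)
  bit 1 = 0: acc unchanged = (29, 38)
  bit 2 = 1: acc = (29, 38) + (18, 2) = (2, 28)
  bit 3 = 1: acc = (2, 28) + (21, 27) = (23, 40)

13P = (23, 40)


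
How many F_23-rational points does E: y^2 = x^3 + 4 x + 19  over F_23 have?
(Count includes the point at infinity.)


For each x in F_23, count y with y^2 = x^3 + 4 x + 19 mod 23:
  x = 1: RHS = 1, y in [1, 22]  -> 2 point(s)
  x = 2: RHS = 12, y in [9, 14]  -> 2 point(s)
  x = 3: RHS = 12, y in [9, 14]  -> 2 point(s)
  x = 5: RHS = 3, y in [7, 16]  -> 2 point(s)
  x = 6: RHS = 6, y in [11, 12]  -> 2 point(s)
  x = 9: RHS = 2, y in [5, 18]  -> 2 point(s)
  x = 10: RHS = 1, y in [1, 22]  -> 2 point(s)
  x = 12: RHS = 1, y in [1, 22]  -> 2 point(s)
  x = 14: RHS = 13, y in [6, 17]  -> 2 point(s)
  x = 15: RHS = 4, y in [2, 21]  -> 2 point(s)
  x = 16: RHS = 16, y in [4, 19]  -> 2 point(s)
  x = 17: RHS = 9, y in [3, 20]  -> 2 point(s)
  x = 18: RHS = 12, y in [9, 14]  -> 2 point(s)
  x = 19: RHS = 8, y in [10, 13]  -> 2 point(s)
  x = 20: RHS = 3, y in [7, 16]  -> 2 point(s)
  x = 21: RHS = 3, y in [7, 16]  -> 2 point(s)
Affine points: 32. Add the point at infinity: total = 33.

#E(F_23) = 33


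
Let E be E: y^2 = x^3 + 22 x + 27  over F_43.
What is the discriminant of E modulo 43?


4 a^3 + 27 b^2 = 4*22^3 + 27*27^2 = 42592 + 19683 = 62275
Delta = -16 * (62275) = -996400
Delta mod 43 = 39

Delta = 39 (mod 43)


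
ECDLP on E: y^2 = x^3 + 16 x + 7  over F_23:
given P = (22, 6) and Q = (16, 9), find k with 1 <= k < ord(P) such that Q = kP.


Enumerate multiples of P until we hit Q = (16, 9):
  1P = (22, 6)
  2P = (20, 1)
  3P = (16, 9)
Match found at i = 3.

k = 3


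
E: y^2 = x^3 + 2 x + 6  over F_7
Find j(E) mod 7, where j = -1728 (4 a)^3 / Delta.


Delta = -16(4 a^3 + 27 b^2) mod 7 = 1
-1728 * (4 a)^3 = -1728 * (4*2)^3 mod 7 = 1
j = 1 * 1^(-1) mod 7 = 1

j = 1 (mod 7)
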